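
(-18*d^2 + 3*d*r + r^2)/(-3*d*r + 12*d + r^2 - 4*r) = (6*d + r)/(r - 4)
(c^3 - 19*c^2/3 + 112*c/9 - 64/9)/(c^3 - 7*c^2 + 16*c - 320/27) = 3*(c - 1)/(3*c - 5)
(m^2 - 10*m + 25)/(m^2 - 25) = (m - 5)/(m + 5)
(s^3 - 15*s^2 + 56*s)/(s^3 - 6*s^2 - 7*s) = (s - 8)/(s + 1)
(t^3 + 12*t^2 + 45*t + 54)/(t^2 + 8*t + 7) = (t^3 + 12*t^2 + 45*t + 54)/(t^2 + 8*t + 7)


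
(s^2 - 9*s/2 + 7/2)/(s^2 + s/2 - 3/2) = (2*s - 7)/(2*s + 3)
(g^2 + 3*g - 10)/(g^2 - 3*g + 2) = (g + 5)/(g - 1)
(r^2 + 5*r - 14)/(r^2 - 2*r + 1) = (r^2 + 5*r - 14)/(r^2 - 2*r + 1)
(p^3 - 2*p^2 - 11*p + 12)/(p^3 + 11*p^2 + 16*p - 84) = (p^3 - 2*p^2 - 11*p + 12)/(p^3 + 11*p^2 + 16*p - 84)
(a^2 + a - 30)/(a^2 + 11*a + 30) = (a - 5)/(a + 5)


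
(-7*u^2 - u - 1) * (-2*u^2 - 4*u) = 14*u^4 + 30*u^3 + 6*u^2 + 4*u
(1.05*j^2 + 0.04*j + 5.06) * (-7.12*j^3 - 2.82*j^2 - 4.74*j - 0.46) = -7.476*j^5 - 3.2458*j^4 - 41.117*j^3 - 14.9418*j^2 - 24.0028*j - 2.3276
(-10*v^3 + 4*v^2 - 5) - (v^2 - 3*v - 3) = -10*v^3 + 3*v^2 + 3*v - 2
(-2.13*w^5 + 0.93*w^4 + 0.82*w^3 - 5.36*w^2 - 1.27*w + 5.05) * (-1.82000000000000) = 3.8766*w^5 - 1.6926*w^4 - 1.4924*w^3 + 9.7552*w^2 + 2.3114*w - 9.191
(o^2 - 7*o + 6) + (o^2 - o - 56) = 2*o^2 - 8*o - 50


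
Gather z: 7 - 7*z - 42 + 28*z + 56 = 21*z + 21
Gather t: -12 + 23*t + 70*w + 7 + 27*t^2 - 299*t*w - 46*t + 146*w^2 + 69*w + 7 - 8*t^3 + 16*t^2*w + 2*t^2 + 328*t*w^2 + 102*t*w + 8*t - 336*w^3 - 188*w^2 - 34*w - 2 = -8*t^3 + t^2*(16*w + 29) + t*(328*w^2 - 197*w - 15) - 336*w^3 - 42*w^2 + 105*w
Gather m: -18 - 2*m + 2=-2*m - 16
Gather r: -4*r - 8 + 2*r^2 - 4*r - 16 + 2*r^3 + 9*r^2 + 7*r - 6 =2*r^3 + 11*r^2 - r - 30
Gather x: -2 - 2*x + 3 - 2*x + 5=6 - 4*x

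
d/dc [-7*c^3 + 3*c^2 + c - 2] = -21*c^2 + 6*c + 1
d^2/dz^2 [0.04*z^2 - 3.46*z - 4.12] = 0.0800000000000000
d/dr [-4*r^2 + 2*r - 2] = 2 - 8*r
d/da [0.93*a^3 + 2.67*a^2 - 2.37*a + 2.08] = 2.79*a^2 + 5.34*a - 2.37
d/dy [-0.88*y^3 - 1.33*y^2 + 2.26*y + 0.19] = -2.64*y^2 - 2.66*y + 2.26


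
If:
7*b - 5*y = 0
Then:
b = 5*y/7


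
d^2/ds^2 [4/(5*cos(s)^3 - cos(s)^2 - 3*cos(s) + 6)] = 4*((3*cos(s) - 8*cos(2*s) + 45*cos(3*s))*(5*cos(s)^3 - cos(s)^2 - 3*cos(s) + 6)/4 + 2*(-15*cos(s)^2 + 2*cos(s) + 3)^2*sin(s)^2)/(5*cos(s)^3 - cos(s)^2 - 3*cos(s) + 6)^3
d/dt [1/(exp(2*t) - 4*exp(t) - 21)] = 2*(2 - exp(t))*exp(t)/(-exp(2*t) + 4*exp(t) + 21)^2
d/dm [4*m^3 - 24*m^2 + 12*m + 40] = 12*m^2 - 48*m + 12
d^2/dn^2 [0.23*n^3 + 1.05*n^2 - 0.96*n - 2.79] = 1.38*n + 2.1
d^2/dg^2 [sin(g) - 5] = -sin(g)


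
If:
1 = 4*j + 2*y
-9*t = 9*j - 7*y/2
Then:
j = 1/4 - y/2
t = 8*y/9 - 1/4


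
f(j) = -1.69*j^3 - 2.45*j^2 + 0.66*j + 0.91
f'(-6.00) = -152.46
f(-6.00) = 273.79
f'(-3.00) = -30.27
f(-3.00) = 22.51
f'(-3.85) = -55.63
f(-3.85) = 58.50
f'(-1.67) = -5.30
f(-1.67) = 0.85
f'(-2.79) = -25.13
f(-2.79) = 16.70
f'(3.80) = -91.17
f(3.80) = -124.69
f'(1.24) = -13.21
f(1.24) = -5.26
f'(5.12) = -157.34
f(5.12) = -286.76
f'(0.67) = -4.90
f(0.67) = -0.26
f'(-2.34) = -15.64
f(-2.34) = 7.60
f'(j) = -5.07*j^2 - 4.9*j + 0.66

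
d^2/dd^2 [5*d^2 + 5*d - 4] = 10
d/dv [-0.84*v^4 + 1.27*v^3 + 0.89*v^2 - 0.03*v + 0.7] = -3.36*v^3 + 3.81*v^2 + 1.78*v - 0.03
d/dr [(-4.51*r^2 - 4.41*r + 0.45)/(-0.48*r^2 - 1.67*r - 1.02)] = (5.4149*r^2 + 9.6324*r + 5.2497)/(0.2304*r^4 + 1.6032*r^3 + 3.7681*r^2 + 3.4068*r + 1.0404)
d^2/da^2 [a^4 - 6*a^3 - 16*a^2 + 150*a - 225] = 12*a^2 - 36*a - 32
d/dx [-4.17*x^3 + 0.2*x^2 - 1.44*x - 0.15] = -12.51*x^2 + 0.4*x - 1.44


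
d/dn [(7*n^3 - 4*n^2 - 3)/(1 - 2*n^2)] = n*(-14*n^3 + 21*n - 20)/(4*n^4 - 4*n^2 + 1)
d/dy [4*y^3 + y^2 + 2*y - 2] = 12*y^2 + 2*y + 2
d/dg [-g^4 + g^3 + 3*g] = -4*g^3 + 3*g^2 + 3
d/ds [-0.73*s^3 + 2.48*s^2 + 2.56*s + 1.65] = -2.19*s^2 + 4.96*s + 2.56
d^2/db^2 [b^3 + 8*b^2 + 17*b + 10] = 6*b + 16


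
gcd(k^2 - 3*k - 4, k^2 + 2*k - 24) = k - 4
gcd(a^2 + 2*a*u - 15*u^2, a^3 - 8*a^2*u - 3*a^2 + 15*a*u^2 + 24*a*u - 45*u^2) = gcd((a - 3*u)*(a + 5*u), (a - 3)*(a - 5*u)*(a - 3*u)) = -a + 3*u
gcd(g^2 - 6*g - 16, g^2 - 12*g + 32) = g - 8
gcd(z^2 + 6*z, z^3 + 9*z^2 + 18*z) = z^2 + 6*z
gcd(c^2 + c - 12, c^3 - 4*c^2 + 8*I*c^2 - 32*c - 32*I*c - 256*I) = c + 4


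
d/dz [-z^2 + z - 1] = 1 - 2*z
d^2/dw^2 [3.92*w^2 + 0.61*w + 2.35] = 7.84000000000000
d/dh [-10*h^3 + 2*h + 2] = 2 - 30*h^2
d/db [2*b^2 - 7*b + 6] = 4*b - 7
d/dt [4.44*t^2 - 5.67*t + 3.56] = 8.88*t - 5.67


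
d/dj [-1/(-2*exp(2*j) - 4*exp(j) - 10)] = -(exp(j) + 1)*exp(j)/(exp(2*j) + 2*exp(j) + 5)^2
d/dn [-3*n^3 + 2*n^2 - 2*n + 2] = -9*n^2 + 4*n - 2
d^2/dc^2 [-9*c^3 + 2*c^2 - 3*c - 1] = 4 - 54*c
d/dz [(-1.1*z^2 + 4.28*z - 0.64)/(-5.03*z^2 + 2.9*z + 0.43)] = (18.3384*z^2 - 7.3844*z + 3.6964)/(25.3009*z^4 - 29.174*z^3 + 4.0842*z^2 + 2.494*z + 0.1849)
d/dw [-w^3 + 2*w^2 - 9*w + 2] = -3*w^2 + 4*w - 9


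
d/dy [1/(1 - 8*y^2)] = 16*y/(8*y^2 - 1)^2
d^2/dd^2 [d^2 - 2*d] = 2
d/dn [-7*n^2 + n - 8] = 1 - 14*n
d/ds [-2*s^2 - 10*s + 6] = -4*s - 10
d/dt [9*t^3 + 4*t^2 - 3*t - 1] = 27*t^2 + 8*t - 3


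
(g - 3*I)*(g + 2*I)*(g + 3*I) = g^3 + 2*I*g^2 + 9*g + 18*I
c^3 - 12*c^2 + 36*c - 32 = (c - 8)*(c - 2)^2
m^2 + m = m*(m + 1)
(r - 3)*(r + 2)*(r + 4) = r^3 + 3*r^2 - 10*r - 24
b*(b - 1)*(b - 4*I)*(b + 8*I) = b^4 - b^3 + 4*I*b^3 + 32*b^2 - 4*I*b^2 - 32*b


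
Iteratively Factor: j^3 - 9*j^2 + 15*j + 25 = (j - 5)*(j^2 - 4*j - 5) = (j - 5)*(j + 1)*(j - 5)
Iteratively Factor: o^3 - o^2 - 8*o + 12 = (o - 2)*(o^2 + o - 6) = (o - 2)^2*(o + 3)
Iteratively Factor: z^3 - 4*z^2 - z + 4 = (z - 4)*(z^2 - 1) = (z - 4)*(z - 1)*(z + 1)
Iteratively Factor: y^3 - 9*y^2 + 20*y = (y - 5)*(y^2 - 4*y) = y*(y - 5)*(y - 4)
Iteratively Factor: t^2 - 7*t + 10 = (t - 5)*(t - 2)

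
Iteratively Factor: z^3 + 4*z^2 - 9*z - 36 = (z + 4)*(z^2 - 9) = (z + 3)*(z + 4)*(z - 3)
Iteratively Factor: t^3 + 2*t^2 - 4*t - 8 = (t + 2)*(t^2 - 4) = (t - 2)*(t + 2)*(t + 2)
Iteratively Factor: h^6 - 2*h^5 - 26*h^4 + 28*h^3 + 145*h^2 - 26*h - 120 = (h - 5)*(h^5 + 3*h^4 - 11*h^3 - 27*h^2 + 10*h + 24) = (h - 5)*(h + 1)*(h^4 + 2*h^3 - 13*h^2 - 14*h + 24) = (h - 5)*(h + 1)*(h + 2)*(h^3 - 13*h + 12) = (h - 5)*(h - 3)*(h + 1)*(h + 2)*(h^2 + 3*h - 4) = (h - 5)*(h - 3)*(h - 1)*(h + 1)*(h + 2)*(h + 4)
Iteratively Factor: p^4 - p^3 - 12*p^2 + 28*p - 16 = (p - 2)*(p^3 + p^2 - 10*p + 8) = (p - 2)^2*(p^2 + 3*p - 4) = (p - 2)^2*(p + 4)*(p - 1)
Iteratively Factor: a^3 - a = (a)*(a^2 - 1) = a*(a + 1)*(a - 1)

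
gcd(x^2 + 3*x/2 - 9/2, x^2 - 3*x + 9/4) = x - 3/2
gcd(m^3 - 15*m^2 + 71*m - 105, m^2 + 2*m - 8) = 1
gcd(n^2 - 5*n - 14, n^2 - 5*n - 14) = n^2 - 5*n - 14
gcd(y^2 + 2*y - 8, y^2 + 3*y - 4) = y + 4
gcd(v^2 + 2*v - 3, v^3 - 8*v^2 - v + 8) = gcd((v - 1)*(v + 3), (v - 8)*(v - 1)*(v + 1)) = v - 1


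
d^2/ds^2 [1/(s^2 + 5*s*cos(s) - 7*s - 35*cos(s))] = ((s^2 + 5*s*cos(s) - 7*s - 35*cos(s))*(5*s*cos(s) + 10*sin(s) - 35*cos(s) - 2) + 2*(-5*s*sin(s) + 2*s + 35*sin(s) + 5*cos(s) - 7)^2)/((s - 7)^3*(s + 5*cos(s))^3)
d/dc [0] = 0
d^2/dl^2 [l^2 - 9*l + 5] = 2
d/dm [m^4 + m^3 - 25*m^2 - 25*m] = 4*m^3 + 3*m^2 - 50*m - 25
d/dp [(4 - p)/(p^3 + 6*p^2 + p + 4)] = (-p^3 - 6*p^2 - p + (p - 4)*(3*p^2 + 12*p + 1) - 4)/(p^3 + 6*p^2 + p + 4)^2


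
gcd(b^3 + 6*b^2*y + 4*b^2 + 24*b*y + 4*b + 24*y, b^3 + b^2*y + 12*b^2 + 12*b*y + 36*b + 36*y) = 1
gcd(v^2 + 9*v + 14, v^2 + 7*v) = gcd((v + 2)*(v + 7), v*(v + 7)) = v + 7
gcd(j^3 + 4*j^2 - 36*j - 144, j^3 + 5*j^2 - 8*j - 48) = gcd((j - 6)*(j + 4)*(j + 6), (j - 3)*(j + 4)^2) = j + 4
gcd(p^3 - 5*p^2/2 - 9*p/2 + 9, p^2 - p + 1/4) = 1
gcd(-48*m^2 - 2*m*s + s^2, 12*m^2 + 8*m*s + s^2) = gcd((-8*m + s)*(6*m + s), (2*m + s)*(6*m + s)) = 6*m + s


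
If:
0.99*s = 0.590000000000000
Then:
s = 0.60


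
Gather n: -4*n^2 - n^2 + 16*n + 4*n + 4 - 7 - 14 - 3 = -5*n^2 + 20*n - 20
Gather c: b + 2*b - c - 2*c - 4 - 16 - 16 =3*b - 3*c - 36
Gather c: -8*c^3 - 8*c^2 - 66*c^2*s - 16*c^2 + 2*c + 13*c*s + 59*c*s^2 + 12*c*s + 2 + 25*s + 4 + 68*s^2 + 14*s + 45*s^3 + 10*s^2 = -8*c^3 + c^2*(-66*s - 24) + c*(59*s^2 + 25*s + 2) + 45*s^3 + 78*s^2 + 39*s + 6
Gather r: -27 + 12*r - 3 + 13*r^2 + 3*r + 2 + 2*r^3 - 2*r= 2*r^3 + 13*r^2 + 13*r - 28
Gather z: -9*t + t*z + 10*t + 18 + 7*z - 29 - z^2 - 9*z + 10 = t - z^2 + z*(t - 2) - 1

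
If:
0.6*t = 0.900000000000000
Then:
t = 1.50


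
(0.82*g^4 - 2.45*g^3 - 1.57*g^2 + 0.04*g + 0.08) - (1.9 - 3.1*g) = 0.82*g^4 - 2.45*g^3 - 1.57*g^2 + 3.14*g - 1.82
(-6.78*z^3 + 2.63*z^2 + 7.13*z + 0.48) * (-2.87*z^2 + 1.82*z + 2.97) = 19.4586*z^5 - 19.8877*z^4 - 35.8131*z^3 + 19.4101*z^2 + 22.0497*z + 1.4256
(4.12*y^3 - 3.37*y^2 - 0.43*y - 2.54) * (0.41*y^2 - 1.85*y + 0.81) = 1.6892*y^5 - 9.0037*y^4 + 9.3954*y^3 - 2.9756*y^2 + 4.3507*y - 2.0574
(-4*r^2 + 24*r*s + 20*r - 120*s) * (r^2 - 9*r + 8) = -4*r^4 + 24*r^3*s + 56*r^3 - 336*r^2*s - 212*r^2 + 1272*r*s + 160*r - 960*s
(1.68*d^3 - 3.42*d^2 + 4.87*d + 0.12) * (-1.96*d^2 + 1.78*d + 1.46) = -3.2928*d^5 + 9.6936*d^4 - 13.18*d^3 + 3.4402*d^2 + 7.3238*d + 0.1752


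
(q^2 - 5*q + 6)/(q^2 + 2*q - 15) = (q - 2)/(q + 5)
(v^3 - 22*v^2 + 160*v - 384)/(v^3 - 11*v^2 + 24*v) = (v^2 - 14*v + 48)/(v*(v - 3))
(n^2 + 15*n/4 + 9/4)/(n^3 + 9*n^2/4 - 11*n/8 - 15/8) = 2*(n + 3)/(2*n^2 + 3*n - 5)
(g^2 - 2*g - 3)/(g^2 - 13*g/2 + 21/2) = 2*(g + 1)/(2*g - 7)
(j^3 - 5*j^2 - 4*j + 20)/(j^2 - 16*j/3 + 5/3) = 3*(j^2 - 4)/(3*j - 1)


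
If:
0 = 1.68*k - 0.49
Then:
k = 0.29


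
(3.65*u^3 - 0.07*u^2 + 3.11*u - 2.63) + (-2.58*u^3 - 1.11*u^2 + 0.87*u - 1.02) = 1.07*u^3 - 1.18*u^2 + 3.98*u - 3.65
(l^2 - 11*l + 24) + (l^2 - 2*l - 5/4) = 2*l^2 - 13*l + 91/4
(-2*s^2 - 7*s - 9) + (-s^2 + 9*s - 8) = -3*s^2 + 2*s - 17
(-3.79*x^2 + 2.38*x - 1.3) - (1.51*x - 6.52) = -3.79*x^2 + 0.87*x + 5.22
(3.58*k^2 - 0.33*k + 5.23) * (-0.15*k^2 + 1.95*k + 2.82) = -0.537*k^4 + 7.0305*k^3 + 8.6676*k^2 + 9.2679*k + 14.7486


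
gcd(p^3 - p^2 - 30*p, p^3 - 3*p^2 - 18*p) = p^2 - 6*p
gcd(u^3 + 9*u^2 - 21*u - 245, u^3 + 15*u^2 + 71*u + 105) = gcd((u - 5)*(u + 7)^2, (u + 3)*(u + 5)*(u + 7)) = u + 7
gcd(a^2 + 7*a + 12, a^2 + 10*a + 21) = a + 3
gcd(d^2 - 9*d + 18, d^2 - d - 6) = d - 3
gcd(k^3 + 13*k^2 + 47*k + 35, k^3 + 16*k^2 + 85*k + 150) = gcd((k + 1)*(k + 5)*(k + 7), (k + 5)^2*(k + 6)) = k + 5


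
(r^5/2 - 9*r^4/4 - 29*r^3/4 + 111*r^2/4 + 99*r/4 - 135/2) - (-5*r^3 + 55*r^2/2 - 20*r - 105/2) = r^5/2 - 9*r^4/4 - 9*r^3/4 + r^2/4 + 179*r/4 - 15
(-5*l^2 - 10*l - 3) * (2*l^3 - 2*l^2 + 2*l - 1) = -10*l^5 - 10*l^4 + 4*l^3 - 9*l^2 + 4*l + 3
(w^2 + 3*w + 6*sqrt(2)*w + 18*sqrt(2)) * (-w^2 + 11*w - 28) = -w^4 - 6*sqrt(2)*w^3 + 8*w^3 + 5*w^2 + 48*sqrt(2)*w^2 - 84*w + 30*sqrt(2)*w - 504*sqrt(2)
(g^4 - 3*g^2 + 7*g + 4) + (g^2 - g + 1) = g^4 - 2*g^2 + 6*g + 5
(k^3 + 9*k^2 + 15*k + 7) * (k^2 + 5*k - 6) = k^5 + 14*k^4 + 54*k^3 + 28*k^2 - 55*k - 42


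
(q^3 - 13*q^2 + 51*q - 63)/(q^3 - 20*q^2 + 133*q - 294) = (q^2 - 6*q + 9)/(q^2 - 13*q + 42)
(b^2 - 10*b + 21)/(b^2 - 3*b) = (b - 7)/b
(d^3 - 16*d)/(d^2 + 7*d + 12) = d*(d - 4)/(d + 3)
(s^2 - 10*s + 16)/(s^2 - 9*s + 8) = (s - 2)/(s - 1)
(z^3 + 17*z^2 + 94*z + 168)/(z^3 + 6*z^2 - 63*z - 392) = (z^2 + 10*z + 24)/(z^2 - z - 56)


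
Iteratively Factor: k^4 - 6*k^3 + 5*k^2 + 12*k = (k + 1)*(k^3 - 7*k^2 + 12*k) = (k - 3)*(k + 1)*(k^2 - 4*k) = k*(k - 3)*(k + 1)*(k - 4)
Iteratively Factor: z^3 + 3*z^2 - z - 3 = (z + 1)*(z^2 + 2*z - 3) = (z + 1)*(z + 3)*(z - 1)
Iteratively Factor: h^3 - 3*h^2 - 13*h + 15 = (h - 5)*(h^2 + 2*h - 3) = (h - 5)*(h - 1)*(h + 3)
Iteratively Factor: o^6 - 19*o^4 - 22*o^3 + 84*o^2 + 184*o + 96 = (o + 2)*(o^5 - 2*o^4 - 15*o^3 + 8*o^2 + 68*o + 48) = (o - 4)*(o + 2)*(o^4 + 2*o^3 - 7*o^2 - 20*o - 12) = (o - 4)*(o - 3)*(o + 2)*(o^3 + 5*o^2 + 8*o + 4) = (o - 4)*(o - 3)*(o + 2)^2*(o^2 + 3*o + 2) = (o - 4)*(o - 3)*(o + 2)^3*(o + 1)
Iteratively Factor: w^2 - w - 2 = (w - 2)*(w + 1)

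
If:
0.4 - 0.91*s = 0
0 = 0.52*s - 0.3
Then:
No Solution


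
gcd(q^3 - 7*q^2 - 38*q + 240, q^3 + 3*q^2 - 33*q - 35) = q - 5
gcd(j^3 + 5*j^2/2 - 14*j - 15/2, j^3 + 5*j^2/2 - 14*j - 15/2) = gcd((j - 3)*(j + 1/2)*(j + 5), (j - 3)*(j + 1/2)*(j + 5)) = j^3 + 5*j^2/2 - 14*j - 15/2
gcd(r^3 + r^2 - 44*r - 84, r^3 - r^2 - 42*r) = r^2 - r - 42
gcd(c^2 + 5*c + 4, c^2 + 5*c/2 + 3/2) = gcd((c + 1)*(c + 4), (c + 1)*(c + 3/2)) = c + 1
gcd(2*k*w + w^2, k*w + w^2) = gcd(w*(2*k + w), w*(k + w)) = w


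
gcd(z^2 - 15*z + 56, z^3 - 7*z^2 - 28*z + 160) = z - 8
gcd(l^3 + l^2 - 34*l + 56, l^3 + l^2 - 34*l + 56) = l^3 + l^2 - 34*l + 56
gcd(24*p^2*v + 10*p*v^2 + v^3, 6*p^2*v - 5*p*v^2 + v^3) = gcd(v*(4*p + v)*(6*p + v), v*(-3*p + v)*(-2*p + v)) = v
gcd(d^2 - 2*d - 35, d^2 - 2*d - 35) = d^2 - 2*d - 35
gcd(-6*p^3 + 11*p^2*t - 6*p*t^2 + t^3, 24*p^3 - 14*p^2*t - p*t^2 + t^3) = 6*p^2 - 5*p*t + t^2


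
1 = 1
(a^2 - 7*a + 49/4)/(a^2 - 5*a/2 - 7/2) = (a - 7/2)/(a + 1)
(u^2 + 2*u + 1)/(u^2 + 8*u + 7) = (u + 1)/(u + 7)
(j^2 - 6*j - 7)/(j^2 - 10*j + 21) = (j + 1)/(j - 3)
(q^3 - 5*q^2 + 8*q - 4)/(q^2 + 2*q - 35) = (q^3 - 5*q^2 + 8*q - 4)/(q^2 + 2*q - 35)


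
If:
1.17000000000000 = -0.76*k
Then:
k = -1.54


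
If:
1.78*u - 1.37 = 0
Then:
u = 0.77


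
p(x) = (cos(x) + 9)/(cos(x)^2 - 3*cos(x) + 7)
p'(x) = (2*sin(x)*cos(x) - 3*sin(x))*(cos(x) + 9)/(cos(x)^2 - 3*cos(x) + 7)^2 - sin(x)/(cos(x)^2 - 3*cos(x) + 7)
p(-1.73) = 1.18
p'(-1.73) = 0.65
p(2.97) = 0.73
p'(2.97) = -0.07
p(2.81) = 0.75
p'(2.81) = -0.14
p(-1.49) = 1.34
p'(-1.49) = 0.71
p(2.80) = 0.75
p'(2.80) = -0.15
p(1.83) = 1.12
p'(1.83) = -0.61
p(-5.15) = 1.60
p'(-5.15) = -0.68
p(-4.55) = 1.18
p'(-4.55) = -0.65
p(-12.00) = 1.90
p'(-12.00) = -0.36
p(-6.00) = 1.98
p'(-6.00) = -0.17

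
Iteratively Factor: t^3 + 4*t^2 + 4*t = (t + 2)*(t^2 + 2*t) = t*(t + 2)*(t + 2)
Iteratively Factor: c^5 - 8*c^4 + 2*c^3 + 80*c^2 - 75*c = (c - 5)*(c^4 - 3*c^3 - 13*c^2 + 15*c) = (c - 5)^2*(c^3 + 2*c^2 - 3*c) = c*(c - 5)^2*(c^2 + 2*c - 3) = c*(c - 5)^2*(c + 3)*(c - 1)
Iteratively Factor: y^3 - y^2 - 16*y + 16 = (y + 4)*(y^2 - 5*y + 4) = (y - 4)*(y + 4)*(y - 1)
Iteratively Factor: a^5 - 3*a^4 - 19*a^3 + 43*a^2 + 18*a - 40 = (a - 5)*(a^4 + 2*a^3 - 9*a^2 - 2*a + 8) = (a - 5)*(a + 1)*(a^3 + a^2 - 10*a + 8) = (a - 5)*(a + 1)*(a + 4)*(a^2 - 3*a + 2) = (a - 5)*(a - 2)*(a + 1)*(a + 4)*(a - 1)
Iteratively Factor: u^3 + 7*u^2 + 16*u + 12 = (u + 3)*(u^2 + 4*u + 4) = (u + 2)*(u + 3)*(u + 2)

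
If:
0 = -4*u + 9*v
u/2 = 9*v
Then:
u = 0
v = 0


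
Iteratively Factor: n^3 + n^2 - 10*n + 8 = (n - 1)*(n^2 + 2*n - 8) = (n - 1)*(n + 4)*(n - 2)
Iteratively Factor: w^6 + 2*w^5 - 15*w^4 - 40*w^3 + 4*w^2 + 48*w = (w)*(w^5 + 2*w^4 - 15*w^3 - 40*w^2 + 4*w + 48) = w*(w - 1)*(w^4 + 3*w^3 - 12*w^2 - 52*w - 48) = w*(w - 4)*(w - 1)*(w^3 + 7*w^2 + 16*w + 12) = w*(w - 4)*(w - 1)*(w + 2)*(w^2 + 5*w + 6) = w*(w - 4)*(w - 1)*(w + 2)^2*(w + 3)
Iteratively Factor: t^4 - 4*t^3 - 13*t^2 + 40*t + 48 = (t + 3)*(t^3 - 7*t^2 + 8*t + 16) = (t + 1)*(t + 3)*(t^2 - 8*t + 16) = (t - 4)*(t + 1)*(t + 3)*(t - 4)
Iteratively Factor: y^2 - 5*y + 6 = (y - 2)*(y - 3)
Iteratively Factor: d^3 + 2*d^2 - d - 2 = (d - 1)*(d^2 + 3*d + 2) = (d - 1)*(d + 1)*(d + 2)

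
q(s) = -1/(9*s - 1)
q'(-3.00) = 0.01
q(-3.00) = 0.04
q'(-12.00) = 0.00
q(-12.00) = 0.01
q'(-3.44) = 0.01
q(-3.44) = 0.03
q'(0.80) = 0.23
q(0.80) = -0.16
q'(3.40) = 0.01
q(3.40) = -0.03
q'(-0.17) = 1.41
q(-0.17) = 0.40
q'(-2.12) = 0.02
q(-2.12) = 0.05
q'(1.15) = 0.10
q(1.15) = -0.11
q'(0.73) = 0.29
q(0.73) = -0.18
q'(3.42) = 0.01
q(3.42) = -0.03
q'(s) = 9/(9*s - 1)^2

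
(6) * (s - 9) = 6*s - 54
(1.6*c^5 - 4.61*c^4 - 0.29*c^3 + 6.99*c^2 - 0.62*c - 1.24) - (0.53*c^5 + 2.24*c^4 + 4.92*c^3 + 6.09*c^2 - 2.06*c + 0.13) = 1.07*c^5 - 6.85*c^4 - 5.21*c^3 + 0.9*c^2 + 1.44*c - 1.37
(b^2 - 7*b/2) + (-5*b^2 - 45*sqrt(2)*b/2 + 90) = -4*b^2 - 45*sqrt(2)*b/2 - 7*b/2 + 90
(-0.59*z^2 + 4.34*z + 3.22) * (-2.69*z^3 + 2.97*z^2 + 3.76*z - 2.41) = 1.5871*z^5 - 13.4269*z^4 + 2.0096*z^3 + 27.3037*z^2 + 1.6478*z - 7.7602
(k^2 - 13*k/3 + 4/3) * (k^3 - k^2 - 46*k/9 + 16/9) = k^5 - 16*k^4/3 + 5*k^3/9 + 610*k^2/27 - 392*k/27 + 64/27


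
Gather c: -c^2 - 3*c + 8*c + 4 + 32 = -c^2 + 5*c + 36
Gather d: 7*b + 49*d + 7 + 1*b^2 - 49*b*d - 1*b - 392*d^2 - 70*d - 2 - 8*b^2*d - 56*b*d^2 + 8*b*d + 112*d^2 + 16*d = b^2 + 6*b + d^2*(-56*b - 280) + d*(-8*b^2 - 41*b - 5) + 5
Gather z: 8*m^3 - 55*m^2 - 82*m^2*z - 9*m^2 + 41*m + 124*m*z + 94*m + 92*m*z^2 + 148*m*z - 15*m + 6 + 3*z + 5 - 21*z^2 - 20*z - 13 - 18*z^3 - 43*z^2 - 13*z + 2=8*m^3 - 64*m^2 + 120*m - 18*z^3 + z^2*(92*m - 64) + z*(-82*m^2 + 272*m - 30)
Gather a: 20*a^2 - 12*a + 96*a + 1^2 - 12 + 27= 20*a^2 + 84*a + 16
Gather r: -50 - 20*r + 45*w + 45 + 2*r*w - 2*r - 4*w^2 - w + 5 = r*(2*w - 22) - 4*w^2 + 44*w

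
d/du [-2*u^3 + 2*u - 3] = 2 - 6*u^2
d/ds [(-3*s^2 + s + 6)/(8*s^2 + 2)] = (-4*s^2 - 54*s + 1)/(2*(16*s^4 + 8*s^2 + 1))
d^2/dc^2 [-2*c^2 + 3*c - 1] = -4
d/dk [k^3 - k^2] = k*(3*k - 2)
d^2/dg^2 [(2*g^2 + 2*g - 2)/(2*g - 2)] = 2/(g^3 - 3*g^2 + 3*g - 1)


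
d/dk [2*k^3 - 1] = 6*k^2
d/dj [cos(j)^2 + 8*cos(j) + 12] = -2*(cos(j) + 4)*sin(j)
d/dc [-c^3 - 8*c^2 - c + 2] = -3*c^2 - 16*c - 1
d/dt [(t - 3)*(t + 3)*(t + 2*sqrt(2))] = 3*t^2 + 4*sqrt(2)*t - 9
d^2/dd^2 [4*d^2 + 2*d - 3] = 8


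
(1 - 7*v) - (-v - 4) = 5 - 6*v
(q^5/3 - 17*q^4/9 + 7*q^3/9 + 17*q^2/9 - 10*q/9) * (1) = q^5/3 - 17*q^4/9 + 7*q^3/9 + 17*q^2/9 - 10*q/9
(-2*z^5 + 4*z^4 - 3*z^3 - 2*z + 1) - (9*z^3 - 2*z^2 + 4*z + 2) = -2*z^5 + 4*z^4 - 12*z^3 + 2*z^2 - 6*z - 1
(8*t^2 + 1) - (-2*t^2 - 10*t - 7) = 10*t^2 + 10*t + 8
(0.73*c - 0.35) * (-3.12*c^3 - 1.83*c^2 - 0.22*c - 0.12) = -2.2776*c^4 - 0.2439*c^3 + 0.4799*c^2 - 0.0106*c + 0.042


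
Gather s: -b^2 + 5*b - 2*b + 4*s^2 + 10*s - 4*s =-b^2 + 3*b + 4*s^2 + 6*s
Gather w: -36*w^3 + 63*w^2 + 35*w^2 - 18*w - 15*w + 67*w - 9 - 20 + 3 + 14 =-36*w^3 + 98*w^2 + 34*w - 12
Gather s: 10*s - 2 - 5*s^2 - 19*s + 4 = -5*s^2 - 9*s + 2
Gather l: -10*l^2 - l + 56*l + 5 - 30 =-10*l^2 + 55*l - 25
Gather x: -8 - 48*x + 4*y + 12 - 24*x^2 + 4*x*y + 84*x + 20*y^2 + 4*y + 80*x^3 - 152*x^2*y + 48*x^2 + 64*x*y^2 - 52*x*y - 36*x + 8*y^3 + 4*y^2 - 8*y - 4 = 80*x^3 + x^2*(24 - 152*y) + x*(64*y^2 - 48*y) + 8*y^3 + 24*y^2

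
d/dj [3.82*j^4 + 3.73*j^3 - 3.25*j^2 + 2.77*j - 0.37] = 15.28*j^3 + 11.19*j^2 - 6.5*j + 2.77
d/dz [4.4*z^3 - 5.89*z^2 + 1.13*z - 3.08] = 13.2*z^2 - 11.78*z + 1.13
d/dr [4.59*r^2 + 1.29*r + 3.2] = 9.18*r + 1.29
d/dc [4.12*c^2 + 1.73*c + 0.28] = 8.24*c + 1.73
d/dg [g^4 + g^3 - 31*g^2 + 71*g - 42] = 4*g^3 + 3*g^2 - 62*g + 71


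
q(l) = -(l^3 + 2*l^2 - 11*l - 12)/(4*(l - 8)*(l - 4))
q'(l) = -(3*l^2 + 4*l - 11)/(4*(l - 8)*(l - 4)) + (l^3 + 2*l^2 - 11*l - 12)/(4*(l - 8)*(l - 4)^2) + (l^3 + 2*l^2 - 11*l - 12)/(4*(l - 8)^2*(l - 4))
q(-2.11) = -0.04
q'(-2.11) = 0.01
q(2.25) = 0.38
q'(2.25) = -0.05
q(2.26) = 0.38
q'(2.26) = -0.05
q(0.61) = 0.18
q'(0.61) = 0.15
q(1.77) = 0.35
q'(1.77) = 0.12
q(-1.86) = -0.04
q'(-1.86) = 0.02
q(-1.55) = -0.03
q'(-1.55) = 0.04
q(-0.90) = 0.01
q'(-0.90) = 0.07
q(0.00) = 0.09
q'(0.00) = 0.12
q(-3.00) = -0.04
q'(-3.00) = -0.02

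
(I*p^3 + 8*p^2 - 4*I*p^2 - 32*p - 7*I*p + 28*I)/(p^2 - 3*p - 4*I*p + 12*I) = (I*p^3 + 4*p^2*(2 - I) - p*(32 + 7*I) + 28*I)/(p^2 - p*(3 + 4*I) + 12*I)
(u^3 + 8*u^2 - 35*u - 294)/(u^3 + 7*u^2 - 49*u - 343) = (u - 6)/(u - 7)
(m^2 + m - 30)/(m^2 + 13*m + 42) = (m - 5)/(m + 7)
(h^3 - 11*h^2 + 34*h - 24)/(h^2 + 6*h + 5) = (h^3 - 11*h^2 + 34*h - 24)/(h^2 + 6*h + 5)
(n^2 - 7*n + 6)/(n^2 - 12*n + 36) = (n - 1)/(n - 6)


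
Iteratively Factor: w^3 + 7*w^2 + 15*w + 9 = (w + 3)*(w^2 + 4*w + 3) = (w + 1)*(w + 3)*(w + 3)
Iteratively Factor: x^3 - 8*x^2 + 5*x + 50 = (x - 5)*(x^2 - 3*x - 10) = (x - 5)^2*(x + 2)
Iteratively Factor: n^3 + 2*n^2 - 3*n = (n + 3)*(n^2 - n) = (n - 1)*(n + 3)*(n)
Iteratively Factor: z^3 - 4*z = (z)*(z^2 - 4) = z*(z + 2)*(z - 2)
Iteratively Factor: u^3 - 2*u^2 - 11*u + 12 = (u - 1)*(u^2 - u - 12) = (u - 1)*(u + 3)*(u - 4)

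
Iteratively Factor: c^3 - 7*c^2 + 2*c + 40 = (c + 2)*(c^2 - 9*c + 20) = (c - 5)*(c + 2)*(c - 4)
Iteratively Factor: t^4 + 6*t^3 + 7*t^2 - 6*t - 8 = (t + 2)*(t^3 + 4*t^2 - t - 4) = (t - 1)*(t + 2)*(t^2 + 5*t + 4) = (t - 1)*(t + 2)*(t + 4)*(t + 1)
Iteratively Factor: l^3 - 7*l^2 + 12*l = (l)*(l^2 - 7*l + 12) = l*(l - 3)*(l - 4)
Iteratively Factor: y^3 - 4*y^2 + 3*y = (y)*(y^2 - 4*y + 3) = y*(y - 3)*(y - 1)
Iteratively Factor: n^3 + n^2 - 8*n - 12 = (n + 2)*(n^2 - n - 6) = (n + 2)^2*(n - 3)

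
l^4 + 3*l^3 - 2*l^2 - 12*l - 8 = (l - 2)*(l + 1)*(l + 2)^2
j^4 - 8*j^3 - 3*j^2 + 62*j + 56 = (j - 7)*(j - 4)*(j + 1)*(j + 2)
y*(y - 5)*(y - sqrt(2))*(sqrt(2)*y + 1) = sqrt(2)*y^4 - 5*sqrt(2)*y^3 - y^3 - sqrt(2)*y^2 + 5*y^2 + 5*sqrt(2)*y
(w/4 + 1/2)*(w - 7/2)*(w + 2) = w^3/4 + w^2/8 - 5*w/2 - 7/2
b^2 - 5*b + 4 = (b - 4)*(b - 1)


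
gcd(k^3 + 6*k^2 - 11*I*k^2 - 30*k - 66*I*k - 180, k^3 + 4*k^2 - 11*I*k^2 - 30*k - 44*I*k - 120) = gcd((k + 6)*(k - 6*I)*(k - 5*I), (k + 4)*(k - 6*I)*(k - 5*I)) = k^2 - 11*I*k - 30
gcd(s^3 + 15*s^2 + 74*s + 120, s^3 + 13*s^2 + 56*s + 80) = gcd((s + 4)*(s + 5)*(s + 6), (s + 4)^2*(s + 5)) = s^2 + 9*s + 20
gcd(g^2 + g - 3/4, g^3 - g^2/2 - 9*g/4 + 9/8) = g^2 + g - 3/4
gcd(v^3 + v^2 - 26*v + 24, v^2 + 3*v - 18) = v + 6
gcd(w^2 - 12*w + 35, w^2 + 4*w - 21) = 1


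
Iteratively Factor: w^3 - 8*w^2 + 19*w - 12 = (w - 4)*(w^2 - 4*w + 3) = (w - 4)*(w - 3)*(w - 1)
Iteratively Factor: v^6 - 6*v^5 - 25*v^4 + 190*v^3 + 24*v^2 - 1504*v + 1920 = (v + 4)*(v^5 - 10*v^4 + 15*v^3 + 130*v^2 - 496*v + 480) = (v - 2)*(v + 4)*(v^4 - 8*v^3 - v^2 + 128*v - 240) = (v - 2)*(v + 4)^2*(v^3 - 12*v^2 + 47*v - 60) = (v - 4)*(v - 2)*(v + 4)^2*(v^2 - 8*v + 15) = (v - 5)*(v - 4)*(v - 2)*(v + 4)^2*(v - 3)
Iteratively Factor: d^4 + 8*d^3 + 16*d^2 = (d)*(d^3 + 8*d^2 + 16*d) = d*(d + 4)*(d^2 + 4*d) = d^2*(d + 4)*(d + 4)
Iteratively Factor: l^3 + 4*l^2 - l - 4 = (l + 1)*(l^2 + 3*l - 4) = (l - 1)*(l + 1)*(l + 4)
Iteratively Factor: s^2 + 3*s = (s + 3)*(s)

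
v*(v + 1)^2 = v^3 + 2*v^2 + v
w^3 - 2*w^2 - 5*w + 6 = (w - 3)*(w - 1)*(w + 2)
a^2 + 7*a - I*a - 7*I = (a + 7)*(a - I)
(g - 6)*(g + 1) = g^2 - 5*g - 6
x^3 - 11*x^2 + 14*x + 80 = (x - 8)*(x - 5)*(x + 2)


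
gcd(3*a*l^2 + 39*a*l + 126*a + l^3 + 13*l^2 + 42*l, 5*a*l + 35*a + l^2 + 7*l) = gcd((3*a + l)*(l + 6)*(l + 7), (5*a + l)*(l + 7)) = l + 7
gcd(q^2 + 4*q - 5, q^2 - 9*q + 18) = 1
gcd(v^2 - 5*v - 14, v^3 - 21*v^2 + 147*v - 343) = v - 7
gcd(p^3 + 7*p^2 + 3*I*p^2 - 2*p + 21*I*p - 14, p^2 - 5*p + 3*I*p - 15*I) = 1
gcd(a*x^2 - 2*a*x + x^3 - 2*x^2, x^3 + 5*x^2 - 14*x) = x^2 - 2*x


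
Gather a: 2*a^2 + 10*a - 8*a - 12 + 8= 2*a^2 + 2*a - 4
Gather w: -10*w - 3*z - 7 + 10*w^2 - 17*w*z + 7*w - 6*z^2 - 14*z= 10*w^2 + w*(-17*z - 3) - 6*z^2 - 17*z - 7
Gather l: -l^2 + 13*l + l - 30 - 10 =-l^2 + 14*l - 40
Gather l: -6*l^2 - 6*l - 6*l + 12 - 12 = -6*l^2 - 12*l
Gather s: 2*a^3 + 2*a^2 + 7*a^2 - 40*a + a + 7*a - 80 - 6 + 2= 2*a^3 + 9*a^2 - 32*a - 84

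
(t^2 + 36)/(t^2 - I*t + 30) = (t + 6*I)/(t + 5*I)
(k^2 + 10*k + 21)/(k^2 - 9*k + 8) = (k^2 + 10*k + 21)/(k^2 - 9*k + 8)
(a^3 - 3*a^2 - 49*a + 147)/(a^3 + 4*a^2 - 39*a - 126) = (a^2 - 10*a + 21)/(a^2 - 3*a - 18)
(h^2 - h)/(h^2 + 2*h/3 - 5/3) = 3*h/(3*h + 5)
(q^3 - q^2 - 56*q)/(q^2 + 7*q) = q - 8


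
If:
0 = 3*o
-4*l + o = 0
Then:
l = 0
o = 0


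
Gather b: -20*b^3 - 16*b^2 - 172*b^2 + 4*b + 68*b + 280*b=-20*b^3 - 188*b^2 + 352*b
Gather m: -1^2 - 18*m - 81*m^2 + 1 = -81*m^2 - 18*m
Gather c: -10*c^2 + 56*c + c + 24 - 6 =-10*c^2 + 57*c + 18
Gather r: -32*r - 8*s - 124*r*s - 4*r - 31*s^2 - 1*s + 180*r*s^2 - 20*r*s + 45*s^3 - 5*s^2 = r*(180*s^2 - 144*s - 36) + 45*s^3 - 36*s^2 - 9*s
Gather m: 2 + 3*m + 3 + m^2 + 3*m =m^2 + 6*m + 5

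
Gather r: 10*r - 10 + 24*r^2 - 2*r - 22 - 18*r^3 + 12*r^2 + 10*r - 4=-18*r^3 + 36*r^2 + 18*r - 36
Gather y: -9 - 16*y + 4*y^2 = 4*y^2 - 16*y - 9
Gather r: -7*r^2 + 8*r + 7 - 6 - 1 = -7*r^2 + 8*r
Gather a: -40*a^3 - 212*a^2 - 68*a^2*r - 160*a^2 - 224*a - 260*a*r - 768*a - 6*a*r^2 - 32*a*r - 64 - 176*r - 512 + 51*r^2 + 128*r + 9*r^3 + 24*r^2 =-40*a^3 + a^2*(-68*r - 372) + a*(-6*r^2 - 292*r - 992) + 9*r^3 + 75*r^2 - 48*r - 576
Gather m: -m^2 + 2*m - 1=-m^2 + 2*m - 1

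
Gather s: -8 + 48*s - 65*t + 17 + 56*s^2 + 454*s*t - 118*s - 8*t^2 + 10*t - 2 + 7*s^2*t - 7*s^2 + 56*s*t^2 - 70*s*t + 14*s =s^2*(7*t + 49) + s*(56*t^2 + 384*t - 56) - 8*t^2 - 55*t + 7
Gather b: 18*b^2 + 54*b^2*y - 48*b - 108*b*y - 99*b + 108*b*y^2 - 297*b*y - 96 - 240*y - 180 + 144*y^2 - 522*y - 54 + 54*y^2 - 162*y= b^2*(54*y + 18) + b*(108*y^2 - 405*y - 147) + 198*y^2 - 924*y - 330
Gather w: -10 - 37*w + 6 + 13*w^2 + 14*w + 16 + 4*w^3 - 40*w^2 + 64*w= 4*w^3 - 27*w^2 + 41*w + 12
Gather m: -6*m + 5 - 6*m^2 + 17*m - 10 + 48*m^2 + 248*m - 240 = 42*m^2 + 259*m - 245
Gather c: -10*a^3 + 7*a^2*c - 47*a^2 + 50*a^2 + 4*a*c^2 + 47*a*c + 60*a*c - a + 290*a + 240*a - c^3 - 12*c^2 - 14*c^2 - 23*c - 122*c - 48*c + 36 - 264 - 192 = -10*a^3 + 3*a^2 + 529*a - c^3 + c^2*(4*a - 26) + c*(7*a^2 + 107*a - 193) - 420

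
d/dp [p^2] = 2*p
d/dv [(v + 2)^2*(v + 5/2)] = (v + 2)*(3*v + 7)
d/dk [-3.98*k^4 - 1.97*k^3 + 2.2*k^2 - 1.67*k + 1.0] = -15.92*k^3 - 5.91*k^2 + 4.4*k - 1.67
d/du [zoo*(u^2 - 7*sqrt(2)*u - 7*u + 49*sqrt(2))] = nan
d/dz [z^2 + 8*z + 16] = 2*z + 8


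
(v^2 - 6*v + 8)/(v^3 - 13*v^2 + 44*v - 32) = (v - 2)/(v^2 - 9*v + 8)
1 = 1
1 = 1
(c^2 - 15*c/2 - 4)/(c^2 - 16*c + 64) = (c + 1/2)/(c - 8)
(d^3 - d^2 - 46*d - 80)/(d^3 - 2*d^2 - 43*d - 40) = (d + 2)/(d + 1)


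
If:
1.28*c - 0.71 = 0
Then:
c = 0.55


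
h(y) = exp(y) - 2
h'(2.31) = 10.07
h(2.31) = 8.07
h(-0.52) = -1.41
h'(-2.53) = 0.08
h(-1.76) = -1.83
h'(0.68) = 1.97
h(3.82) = 43.60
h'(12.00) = 162754.79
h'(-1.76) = 0.17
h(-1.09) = -1.66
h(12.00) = 162752.79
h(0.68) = -0.03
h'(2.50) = 12.18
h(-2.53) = -1.92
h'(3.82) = 45.60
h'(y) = exp(y)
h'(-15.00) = 0.00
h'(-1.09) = 0.34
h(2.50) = 10.18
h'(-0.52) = 0.59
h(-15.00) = -2.00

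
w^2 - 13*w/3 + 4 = (w - 3)*(w - 4/3)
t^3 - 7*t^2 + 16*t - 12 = (t - 3)*(t - 2)^2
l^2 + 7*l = l*(l + 7)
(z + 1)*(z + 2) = z^2 + 3*z + 2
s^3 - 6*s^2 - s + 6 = (s - 6)*(s - 1)*(s + 1)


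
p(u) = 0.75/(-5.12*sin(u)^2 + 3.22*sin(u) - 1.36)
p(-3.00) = -0.39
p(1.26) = -0.26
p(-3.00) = -0.39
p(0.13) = -0.73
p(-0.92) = -0.10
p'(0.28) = -0.38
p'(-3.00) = 0.94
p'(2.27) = -0.62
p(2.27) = -0.40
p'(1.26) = 0.17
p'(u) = 0.75*(10.24*sin(u)*cos(u) - 3.22*cos(u))/(-5.12*sin(u)^2 + 3.22*sin(u) - 1.36)^2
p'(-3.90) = -0.85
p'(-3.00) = 0.94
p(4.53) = -0.08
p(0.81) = -0.44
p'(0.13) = -1.33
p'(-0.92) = -0.10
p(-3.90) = -0.48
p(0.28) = -0.87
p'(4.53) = 0.02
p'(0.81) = 0.74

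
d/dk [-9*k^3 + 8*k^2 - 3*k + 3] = -27*k^2 + 16*k - 3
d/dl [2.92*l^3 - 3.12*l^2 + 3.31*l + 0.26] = 8.76*l^2 - 6.24*l + 3.31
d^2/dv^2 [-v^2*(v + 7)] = -6*v - 14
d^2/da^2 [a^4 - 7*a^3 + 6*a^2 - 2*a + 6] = 12*a^2 - 42*a + 12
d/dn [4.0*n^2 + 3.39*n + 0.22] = 8.0*n + 3.39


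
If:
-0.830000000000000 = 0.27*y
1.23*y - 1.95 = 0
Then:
No Solution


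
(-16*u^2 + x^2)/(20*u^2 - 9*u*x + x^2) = (4*u + x)/(-5*u + x)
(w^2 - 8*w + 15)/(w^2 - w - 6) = (w - 5)/(w + 2)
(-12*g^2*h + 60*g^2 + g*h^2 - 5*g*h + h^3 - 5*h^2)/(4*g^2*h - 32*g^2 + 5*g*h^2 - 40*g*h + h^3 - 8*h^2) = (-3*g*h + 15*g + h^2 - 5*h)/(g*h - 8*g + h^2 - 8*h)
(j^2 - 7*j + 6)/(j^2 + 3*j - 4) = (j - 6)/(j + 4)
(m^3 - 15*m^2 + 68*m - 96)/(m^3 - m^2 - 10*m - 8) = (m^2 - 11*m + 24)/(m^2 + 3*m + 2)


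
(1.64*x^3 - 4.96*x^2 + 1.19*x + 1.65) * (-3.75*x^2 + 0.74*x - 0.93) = -6.15*x^5 + 19.8136*x^4 - 9.6581*x^3 - 0.6941*x^2 + 0.1143*x - 1.5345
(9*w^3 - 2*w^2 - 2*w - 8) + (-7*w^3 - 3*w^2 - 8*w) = 2*w^3 - 5*w^2 - 10*w - 8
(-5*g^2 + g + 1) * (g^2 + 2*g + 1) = -5*g^4 - 9*g^3 - 2*g^2 + 3*g + 1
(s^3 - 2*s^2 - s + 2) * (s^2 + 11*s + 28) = s^5 + 9*s^4 + 5*s^3 - 65*s^2 - 6*s + 56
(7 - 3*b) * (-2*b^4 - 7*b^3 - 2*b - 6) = 6*b^5 + 7*b^4 - 49*b^3 + 6*b^2 + 4*b - 42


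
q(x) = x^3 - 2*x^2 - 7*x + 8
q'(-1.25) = 2.69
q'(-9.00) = 272.00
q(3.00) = -4.00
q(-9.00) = -820.00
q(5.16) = 56.02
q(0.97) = 0.24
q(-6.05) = -244.30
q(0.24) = 6.22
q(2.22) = -6.46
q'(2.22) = -1.09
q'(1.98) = -3.16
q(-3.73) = -45.61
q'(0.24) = -7.79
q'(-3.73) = 49.66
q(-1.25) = 11.67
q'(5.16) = 52.24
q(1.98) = -5.94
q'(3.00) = 8.00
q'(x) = 3*x^2 - 4*x - 7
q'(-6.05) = 127.01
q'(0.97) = -8.06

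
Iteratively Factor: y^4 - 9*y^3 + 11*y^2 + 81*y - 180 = (y - 3)*(y^3 - 6*y^2 - 7*y + 60) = (y - 4)*(y - 3)*(y^2 - 2*y - 15) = (y - 5)*(y - 4)*(y - 3)*(y + 3)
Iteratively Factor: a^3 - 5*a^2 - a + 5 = (a - 5)*(a^2 - 1) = (a - 5)*(a + 1)*(a - 1)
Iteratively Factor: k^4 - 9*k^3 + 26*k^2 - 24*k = (k - 3)*(k^3 - 6*k^2 + 8*k) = (k - 4)*(k - 3)*(k^2 - 2*k) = (k - 4)*(k - 3)*(k - 2)*(k)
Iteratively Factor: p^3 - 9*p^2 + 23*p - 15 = (p - 1)*(p^2 - 8*p + 15) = (p - 5)*(p - 1)*(p - 3)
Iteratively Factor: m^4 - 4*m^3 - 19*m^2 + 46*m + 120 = (m + 2)*(m^3 - 6*m^2 - 7*m + 60) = (m - 4)*(m + 2)*(m^2 - 2*m - 15) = (m - 4)*(m + 2)*(m + 3)*(m - 5)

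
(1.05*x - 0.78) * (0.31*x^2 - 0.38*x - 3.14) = 0.3255*x^3 - 0.6408*x^2 - 3.0006*x + 2.4492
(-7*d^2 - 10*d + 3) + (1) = -7*d^2 - 10*d + 4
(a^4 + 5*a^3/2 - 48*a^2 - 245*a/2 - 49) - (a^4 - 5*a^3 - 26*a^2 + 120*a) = 15*a^3/2 - 22*a^2 - 485*a/2 - 49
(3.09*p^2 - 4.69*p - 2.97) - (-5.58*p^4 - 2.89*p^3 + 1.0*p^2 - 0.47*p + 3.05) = 5.58*p^4 + 2.89*p^3 + 2.09*p^2 - 4.22*p - 6.02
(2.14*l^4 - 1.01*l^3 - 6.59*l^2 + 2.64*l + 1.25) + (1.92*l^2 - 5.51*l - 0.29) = 2.14*l^4 - 1.01*l^3 - 4.67*l^2 - 2.87*l + 0.96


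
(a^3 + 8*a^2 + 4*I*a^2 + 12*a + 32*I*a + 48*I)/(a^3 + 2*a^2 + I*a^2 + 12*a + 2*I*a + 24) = (a + 6)/(a - 3*I)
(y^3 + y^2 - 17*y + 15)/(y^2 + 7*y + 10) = (y^2 - 4*y + 3)/(y + 2)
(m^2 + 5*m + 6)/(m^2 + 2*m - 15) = (m^2 + 5*m + 6)/(m^2 + 2*m - 15)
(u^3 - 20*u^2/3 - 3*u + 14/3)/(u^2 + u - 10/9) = 3*(u^2 - 6*u - 7)/(3*u + 5)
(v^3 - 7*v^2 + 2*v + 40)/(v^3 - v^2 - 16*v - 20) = (v - 4)/(v + 2)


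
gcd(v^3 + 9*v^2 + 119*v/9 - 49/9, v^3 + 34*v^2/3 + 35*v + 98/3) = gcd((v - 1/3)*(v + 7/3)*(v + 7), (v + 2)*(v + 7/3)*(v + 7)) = v^2 + 28*v/3 + 49/3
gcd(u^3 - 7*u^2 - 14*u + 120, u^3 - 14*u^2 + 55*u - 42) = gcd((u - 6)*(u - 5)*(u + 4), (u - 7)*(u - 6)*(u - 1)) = u - 6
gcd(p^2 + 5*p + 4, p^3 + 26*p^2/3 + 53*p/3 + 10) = p + 1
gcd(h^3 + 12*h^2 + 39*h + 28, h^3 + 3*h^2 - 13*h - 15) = h + 1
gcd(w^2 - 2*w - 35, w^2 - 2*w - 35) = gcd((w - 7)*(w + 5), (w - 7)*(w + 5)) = w^2 - 2*w - 35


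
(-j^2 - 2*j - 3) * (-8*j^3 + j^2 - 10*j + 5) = 8*j^5 + 15*j^4 + 32*j^3 + 12*j^2 + 20*j - 15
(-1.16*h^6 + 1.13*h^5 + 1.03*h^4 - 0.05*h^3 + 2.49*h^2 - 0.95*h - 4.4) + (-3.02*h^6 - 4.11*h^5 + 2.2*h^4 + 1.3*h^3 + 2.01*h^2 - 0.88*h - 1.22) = -4.18*h^6 - 2.98*h^5 + 3.23*h^4 + 1.25*h^3 + 4.5*h^2 - 1.83*h - 5.62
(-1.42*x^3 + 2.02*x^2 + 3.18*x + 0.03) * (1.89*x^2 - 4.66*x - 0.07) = -2.6838*x^5 + 10.435*x^4 - 3.3036*x^3 - 14.9035*x^2 - 0.3624*x - 0.0021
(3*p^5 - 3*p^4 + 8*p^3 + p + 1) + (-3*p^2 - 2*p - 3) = 3*p^5 - 3*p^4 + 8*p^3 - 3*p^2 - p - 2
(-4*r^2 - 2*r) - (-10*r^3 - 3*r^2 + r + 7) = 10*r^3 - r^2 - 3*r - 7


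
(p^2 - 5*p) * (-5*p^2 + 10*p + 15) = -5*p^4 + 35*p^3 - 35*p^2 - 75*p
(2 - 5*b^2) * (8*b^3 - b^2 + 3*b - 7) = -40*b^5 + 5*b^4 + b^3 + 33*b^2 + 6*b - 14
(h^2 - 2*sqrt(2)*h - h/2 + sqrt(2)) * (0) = 0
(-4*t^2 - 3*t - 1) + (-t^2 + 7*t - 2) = -5*t^2 + 4*t - 3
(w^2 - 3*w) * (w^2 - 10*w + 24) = w^4 - 13*w^3 + 54*w^2 - 72*w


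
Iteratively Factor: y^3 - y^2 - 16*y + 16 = (y - 1)*(y^2 - 16) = (y - 1)*(y + 4)*(y - 4)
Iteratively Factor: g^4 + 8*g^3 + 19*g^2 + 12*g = (g + 4)*(g^3 + 4*g^2 + 3*g) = g*(g + 4)*(g^2 + 4*g + 3) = g*(g + 1)*(g + 4)*(g + 3)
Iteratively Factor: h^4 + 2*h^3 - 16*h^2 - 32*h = (h)*(h^3 + 2*h^2 - 16*h - 32) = h*(h - 4)*(h^2 + 6*h + 8) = h*(h - 4)*(h + 4)*(h + 2)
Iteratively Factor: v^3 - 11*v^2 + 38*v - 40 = (v - 5)*(v^2 - 6*v + 8) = (v - 5)*(v - 4)*(v - 2)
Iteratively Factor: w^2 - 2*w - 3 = (w - 3)*(w + 1)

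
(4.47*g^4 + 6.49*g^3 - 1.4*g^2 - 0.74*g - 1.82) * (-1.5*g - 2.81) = -6.705*g^5 - 22.2957*g^4 - 16.1369*g^3 + 5.044*g^2 + 4.8094*g + 5.1142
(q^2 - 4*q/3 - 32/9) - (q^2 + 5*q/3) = -3*q - 32/9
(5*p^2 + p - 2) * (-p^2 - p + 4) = -5*p^4 - 6*p^3 + 21*p^2 + 6*p - 8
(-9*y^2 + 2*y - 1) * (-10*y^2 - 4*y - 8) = 90*y^4 + 16*y^3 + 74*y^2 - 12*y + 8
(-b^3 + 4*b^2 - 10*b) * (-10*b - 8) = 10*b^4 - 32*b^3 + 68*b^2 + 80*b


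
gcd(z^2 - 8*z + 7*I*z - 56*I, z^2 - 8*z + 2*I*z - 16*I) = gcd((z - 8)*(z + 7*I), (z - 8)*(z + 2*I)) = z - 8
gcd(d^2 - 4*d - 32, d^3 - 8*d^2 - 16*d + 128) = d^2 - 4*d - 32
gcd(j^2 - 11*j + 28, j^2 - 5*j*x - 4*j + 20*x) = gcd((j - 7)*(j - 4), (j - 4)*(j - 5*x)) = j - 4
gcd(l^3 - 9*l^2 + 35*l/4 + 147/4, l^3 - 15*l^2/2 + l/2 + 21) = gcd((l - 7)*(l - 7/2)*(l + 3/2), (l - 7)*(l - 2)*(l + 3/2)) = l^2 - 11*l/2 - 21/2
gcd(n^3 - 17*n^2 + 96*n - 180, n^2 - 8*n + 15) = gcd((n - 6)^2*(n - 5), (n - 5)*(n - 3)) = n - 5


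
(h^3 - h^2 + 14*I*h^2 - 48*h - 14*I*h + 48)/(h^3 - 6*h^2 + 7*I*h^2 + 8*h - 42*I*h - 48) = (h^2 + h*(-1 + 6*I) - 6*I)/(h^2 - h*(6 + I) + 6*I)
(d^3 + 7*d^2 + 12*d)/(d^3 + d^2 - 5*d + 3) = d*(d + 4)/(d^2 - 2*d + 1)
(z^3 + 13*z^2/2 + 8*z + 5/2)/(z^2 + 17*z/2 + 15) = (2*z^3 + 13*z^2 + 16*z + 5)/(2*z^2 + 17*z + 30)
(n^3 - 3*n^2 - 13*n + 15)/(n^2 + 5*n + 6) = (n^2 - 6*n + 5)/(n + 2)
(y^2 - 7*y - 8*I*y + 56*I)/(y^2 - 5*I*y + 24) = (y - 7)/(y + 3*I)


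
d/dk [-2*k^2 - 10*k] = -4*k - 10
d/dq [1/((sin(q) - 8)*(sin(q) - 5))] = (13 - 2*sin(q))*cos(q)/((sin(q) - 8)^2*(sin(q) - 5)^2)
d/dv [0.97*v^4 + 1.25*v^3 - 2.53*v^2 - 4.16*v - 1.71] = 3.88*v^3 + 3.75*v^2 - 5.06*v - 4.16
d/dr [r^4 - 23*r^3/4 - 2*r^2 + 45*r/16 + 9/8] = 4*r^3 - 69*r^2/4 - 4*r + 45/16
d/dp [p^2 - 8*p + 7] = 2*p - 8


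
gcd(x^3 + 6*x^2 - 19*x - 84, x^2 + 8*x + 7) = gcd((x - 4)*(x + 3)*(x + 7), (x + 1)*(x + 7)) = x + 7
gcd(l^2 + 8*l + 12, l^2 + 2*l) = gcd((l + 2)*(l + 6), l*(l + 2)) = l + 2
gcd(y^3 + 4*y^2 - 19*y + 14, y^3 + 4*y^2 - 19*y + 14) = y^3 + 4*y^2 - 19*y + 14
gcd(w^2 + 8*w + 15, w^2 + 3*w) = w + 3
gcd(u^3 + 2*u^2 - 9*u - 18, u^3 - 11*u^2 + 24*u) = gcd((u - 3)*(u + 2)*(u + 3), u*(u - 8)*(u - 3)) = u - 3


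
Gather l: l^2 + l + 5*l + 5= l^2 + 6*l + 5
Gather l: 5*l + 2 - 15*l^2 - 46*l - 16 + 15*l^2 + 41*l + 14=0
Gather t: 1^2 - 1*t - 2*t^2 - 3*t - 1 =-2*t^2 - 4*t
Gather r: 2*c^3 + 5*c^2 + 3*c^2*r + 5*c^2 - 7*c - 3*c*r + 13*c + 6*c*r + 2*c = 2*c^3 + 10*c^2 + 8*c + r*(3*c^2 + 3*c)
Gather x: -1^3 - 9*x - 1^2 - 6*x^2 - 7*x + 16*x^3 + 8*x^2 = 16*x^3 + 2*x^2 - 16*x - 2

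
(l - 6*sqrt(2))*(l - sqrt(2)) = l^2 - 7*sqrt(2)*l + 12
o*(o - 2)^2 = o^3 - 4*o^2 + 4*o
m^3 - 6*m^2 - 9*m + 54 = (m - 6)*(m - 3)*(m + 3)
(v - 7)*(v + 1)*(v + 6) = v^3 - 43*v - 42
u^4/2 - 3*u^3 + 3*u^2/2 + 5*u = u*(u/2 + 1/2)*(u - 5)*(u - 2)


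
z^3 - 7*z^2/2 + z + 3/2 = (z - 3)*(z - 1)*(z + 1/2)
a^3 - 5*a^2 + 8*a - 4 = (a - 2)^2*(a - 1)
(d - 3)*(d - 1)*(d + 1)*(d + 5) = d^4 + 2*d^3 - 16*d^2 - 2*d + 15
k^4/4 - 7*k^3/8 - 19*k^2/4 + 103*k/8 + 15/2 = (k/4 + 1)*(k - 5)*(k - 3)*(k + 1/2)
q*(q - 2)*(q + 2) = q^3 - 4*q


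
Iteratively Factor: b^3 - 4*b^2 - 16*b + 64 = (b + 4)*(b^2 - 8*b + 16) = (b - 4)*(b + 4)*(b - 4)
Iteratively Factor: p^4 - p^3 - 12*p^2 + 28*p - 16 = (p - 2)*(p^3 + p^2 - 10*p + 8) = (p - 2)^2*(p^2 + 3*p - 4) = (p - 2)^2*(p - 1)*(p + 4)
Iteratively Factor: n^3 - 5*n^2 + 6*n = (n - 3)*(n^2 - 2*n) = (n - 3)*(n - 2)*(n)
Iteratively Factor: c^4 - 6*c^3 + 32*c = (c + 2)*(c^3 - 8*c^2 + 16*c) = c*(c + 2)*(c^2 - 8*c + 16) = c*(c - 4)*(c + 2)*(c - 4)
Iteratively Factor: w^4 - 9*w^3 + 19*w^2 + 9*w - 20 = (w + 1)*(w^3 - 10*w^2 + 29*w - 20) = (w - 4)*(w + 1)*(w^2 - 6*w + 5) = (w - 4)*(w - 1)*(w + 1)*(w - 5)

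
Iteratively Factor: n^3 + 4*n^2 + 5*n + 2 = (n + 1)*(n^2 + 3*n + 2) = (n + 1)^2*(n + 2)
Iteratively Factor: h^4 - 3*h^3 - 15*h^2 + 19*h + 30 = (h - 2)*(h^3 - h^2 - 17*h - 15) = (h - 5)*(h - 2)*(h^2 + 4*h + 3) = (h - 5)*(h - 2)*(h + 1)*(h + 3)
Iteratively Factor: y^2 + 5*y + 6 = (y + 2)*(y + 3)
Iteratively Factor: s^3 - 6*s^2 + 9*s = (s)*(s^2 - 6*s + 9) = s*(s - 3)*(s - 3)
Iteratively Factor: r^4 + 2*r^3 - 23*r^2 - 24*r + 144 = (r + 4)*(r^3 - 2*r^2 - 15*r + 36) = (r - 3)*(r + 4)*(r^2 + r - 12) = (r - 3)*(r + 4)^2*(r - 3)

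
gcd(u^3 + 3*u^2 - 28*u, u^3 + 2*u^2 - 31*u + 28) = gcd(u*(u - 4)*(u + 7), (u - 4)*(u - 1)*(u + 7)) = u^2 + 3*u - 28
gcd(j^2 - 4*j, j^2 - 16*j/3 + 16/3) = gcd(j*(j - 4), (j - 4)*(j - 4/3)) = j - 4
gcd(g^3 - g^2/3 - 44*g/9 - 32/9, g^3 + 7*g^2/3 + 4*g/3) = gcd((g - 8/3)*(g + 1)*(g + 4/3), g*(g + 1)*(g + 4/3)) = g^2 + 7*g/3 + 4/3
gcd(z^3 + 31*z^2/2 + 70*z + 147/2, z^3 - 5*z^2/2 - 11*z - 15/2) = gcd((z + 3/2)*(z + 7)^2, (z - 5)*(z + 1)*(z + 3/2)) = z + 3/2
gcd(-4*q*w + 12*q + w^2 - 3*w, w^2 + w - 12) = w - 3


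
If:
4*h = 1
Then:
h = 1/4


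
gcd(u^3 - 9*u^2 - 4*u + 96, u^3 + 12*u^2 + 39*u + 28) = 1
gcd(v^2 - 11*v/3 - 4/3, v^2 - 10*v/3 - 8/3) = v - 4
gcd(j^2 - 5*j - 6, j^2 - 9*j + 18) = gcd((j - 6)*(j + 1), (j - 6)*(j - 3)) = j - 6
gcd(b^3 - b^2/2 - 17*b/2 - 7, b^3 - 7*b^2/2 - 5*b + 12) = b + 2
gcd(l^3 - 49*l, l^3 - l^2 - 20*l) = l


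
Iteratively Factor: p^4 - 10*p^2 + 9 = (p - 1)*(p^3 + p^2 - 9*p - 9) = (p - 1)*(p + 1)*(p^2 - 9) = (p - 3)*(p - 1)*(p + 1)*(p + 3)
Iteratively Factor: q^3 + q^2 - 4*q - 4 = (q - 2)*(q^2 + 3*q + 2) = (q - 2)*(q + 1)*(q + 2)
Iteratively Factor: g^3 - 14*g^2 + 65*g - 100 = (g - 5)*(g^2 - 9*g + 20) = (g - 5)*(g - 4)*(g - 5)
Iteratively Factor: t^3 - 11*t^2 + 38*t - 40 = (t - 5)*(t^2 - 6*t + 8) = (t - 5)*(t - 2)*(t - 4)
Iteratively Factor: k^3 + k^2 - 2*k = (k - 1)*(k^2 + 2*k) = k*(k - 1)*(k + 2)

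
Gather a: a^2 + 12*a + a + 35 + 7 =a^2 + 13*a + 42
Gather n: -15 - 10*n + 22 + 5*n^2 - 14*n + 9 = 5*n^2 - 24*n + 16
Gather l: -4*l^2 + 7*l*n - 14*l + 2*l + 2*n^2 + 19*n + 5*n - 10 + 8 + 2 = -4*l^2 + l*(7*n - 12) + 2*n^2 + 24*n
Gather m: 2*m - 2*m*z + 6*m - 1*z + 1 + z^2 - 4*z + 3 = m*(8 - 2*z) + z^2 - 5*z + 4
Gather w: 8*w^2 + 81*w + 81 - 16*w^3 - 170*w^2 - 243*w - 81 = -16*w^3 - 162*w^2 - 162*w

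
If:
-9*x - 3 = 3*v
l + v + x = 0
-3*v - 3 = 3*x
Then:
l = 1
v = -1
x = 0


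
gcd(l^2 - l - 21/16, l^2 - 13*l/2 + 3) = 1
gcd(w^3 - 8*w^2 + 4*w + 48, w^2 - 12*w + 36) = w - 6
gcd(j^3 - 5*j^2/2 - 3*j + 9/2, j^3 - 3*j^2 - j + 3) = j^2 - 4*j + 3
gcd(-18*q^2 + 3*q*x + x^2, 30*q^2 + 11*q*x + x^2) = 6*q + x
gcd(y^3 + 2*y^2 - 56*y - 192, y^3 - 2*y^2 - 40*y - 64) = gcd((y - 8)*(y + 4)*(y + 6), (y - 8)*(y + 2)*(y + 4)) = y^2 - 4*y - 32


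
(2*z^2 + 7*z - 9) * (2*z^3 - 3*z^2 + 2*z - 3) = 4*z^5 + 8*z^4 - 35*z^3 + 35*z^2 - 39*z + 27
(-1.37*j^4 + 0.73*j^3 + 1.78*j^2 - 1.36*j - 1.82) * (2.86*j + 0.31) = -3.9182*j^5 + 1.6631*j^4 + 5.3171*j^3 - 3.3378*j^2 - 5.6268*j - 0.5642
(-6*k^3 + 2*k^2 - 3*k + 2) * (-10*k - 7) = 60*k^4 + 22*k^3 + 16*k^2 + k - 14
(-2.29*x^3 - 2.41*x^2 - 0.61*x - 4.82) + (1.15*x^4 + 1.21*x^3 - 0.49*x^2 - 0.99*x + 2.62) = 1.15*x^4 - 1.08*x^3 - 2.9*x^2 - 1.6*x - 2.2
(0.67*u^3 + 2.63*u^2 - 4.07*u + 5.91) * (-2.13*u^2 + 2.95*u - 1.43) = -1.4271*u^5 - 3.6254*u^4 + 15.4695*u^3 - 28.3557*u^2 + 23.2546*u - 8.4513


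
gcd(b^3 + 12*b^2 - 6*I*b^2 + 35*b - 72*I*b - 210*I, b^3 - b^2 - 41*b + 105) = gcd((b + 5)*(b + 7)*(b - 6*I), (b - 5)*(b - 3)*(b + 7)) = b + 7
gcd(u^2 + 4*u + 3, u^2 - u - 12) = u + 3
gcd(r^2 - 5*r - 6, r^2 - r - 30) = r - 6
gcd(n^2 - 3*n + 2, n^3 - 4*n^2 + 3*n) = n - 1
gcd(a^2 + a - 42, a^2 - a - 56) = a + 7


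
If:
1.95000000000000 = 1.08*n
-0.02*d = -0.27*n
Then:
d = 24.38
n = 1.81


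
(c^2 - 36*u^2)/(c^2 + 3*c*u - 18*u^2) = (-c + 6*u)/(-c + 3*u)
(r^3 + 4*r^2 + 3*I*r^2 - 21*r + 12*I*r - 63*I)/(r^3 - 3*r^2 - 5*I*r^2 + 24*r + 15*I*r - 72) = (r + 7)/(r - 8*I)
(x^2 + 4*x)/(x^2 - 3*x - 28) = x/(x - 7)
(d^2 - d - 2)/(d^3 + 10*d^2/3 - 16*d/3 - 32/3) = 3*(d + 1)/(3*d^2 + 16*d + 16)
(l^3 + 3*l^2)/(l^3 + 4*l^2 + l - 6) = l^2/(l^2 + l - 2)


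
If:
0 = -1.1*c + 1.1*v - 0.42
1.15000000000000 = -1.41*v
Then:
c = -1.20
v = -0.82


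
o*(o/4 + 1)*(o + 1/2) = o^3/4 + 9*o^2/8 + o/2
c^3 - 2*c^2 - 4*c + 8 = (c - 2)^2*(c + 2)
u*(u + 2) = u^2 + 2*u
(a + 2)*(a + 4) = a^2 + 6*a + 8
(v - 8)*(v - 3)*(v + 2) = v^3 - 9*v^2 + 2*v + 48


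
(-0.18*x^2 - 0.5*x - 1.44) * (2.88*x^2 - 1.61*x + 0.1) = -0.5184*x^4 - 1.1502*x^3 - 3.3602*x^2 + 2.2684*x - 0.144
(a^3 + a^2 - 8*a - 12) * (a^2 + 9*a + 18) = a^5 + 10*a^4 + 19*a^3 - 66*a^2 - 252*a - 216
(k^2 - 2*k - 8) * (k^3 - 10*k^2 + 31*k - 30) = k^5 - 12*k^4 + 43*k^3 - 12*k^2 - 188*k + 240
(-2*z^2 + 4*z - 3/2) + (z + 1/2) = -2*z^2 + 5*z - 1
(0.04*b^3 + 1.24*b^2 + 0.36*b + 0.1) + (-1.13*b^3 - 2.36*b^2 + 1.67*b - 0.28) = -1.09*b^3 - 1.12*b^2 + 2.03*b - 0.18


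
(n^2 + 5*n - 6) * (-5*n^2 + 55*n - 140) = -5*n^4 + 30*n^3 + 165*n^2 - 1030*n + 840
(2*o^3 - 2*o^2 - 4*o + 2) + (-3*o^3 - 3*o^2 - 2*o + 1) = -o^3 - 5*o^2 - 6*o + 3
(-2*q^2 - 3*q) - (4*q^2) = -6*q^2 - 3*q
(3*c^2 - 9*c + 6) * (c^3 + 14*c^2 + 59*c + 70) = 3*c^5 + 33*c^4 + 57*c^3 - 237*c^2 - 276*c + 420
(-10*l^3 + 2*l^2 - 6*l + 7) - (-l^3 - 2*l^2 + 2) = -9*l^3 + 4*l^2 - 6*l + 5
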